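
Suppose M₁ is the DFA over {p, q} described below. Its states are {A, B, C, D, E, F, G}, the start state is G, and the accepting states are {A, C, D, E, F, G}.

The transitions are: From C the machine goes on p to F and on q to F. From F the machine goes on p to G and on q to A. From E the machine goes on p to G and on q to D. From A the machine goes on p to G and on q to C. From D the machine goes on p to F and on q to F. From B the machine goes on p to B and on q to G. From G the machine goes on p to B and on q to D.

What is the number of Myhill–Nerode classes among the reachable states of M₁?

5

States {E} cannot be reached from the start state, so discard them.
Start with accepting vs non-accepting: {A,C,D,F,G} | {B}.
Refine {A,C,D,F,G} on symbol p: members go to different blocks, giving {A,C,D,F} and {G}.
On input p, block {A,C,D,F} splits into {A,F} and {C,D}.
Split {A,F} by δ(·,q) → {A} and {F}.
No further refinement is possible. Final partition (5 blocks): {A} | {B} | {G} | {C,D} | {F}.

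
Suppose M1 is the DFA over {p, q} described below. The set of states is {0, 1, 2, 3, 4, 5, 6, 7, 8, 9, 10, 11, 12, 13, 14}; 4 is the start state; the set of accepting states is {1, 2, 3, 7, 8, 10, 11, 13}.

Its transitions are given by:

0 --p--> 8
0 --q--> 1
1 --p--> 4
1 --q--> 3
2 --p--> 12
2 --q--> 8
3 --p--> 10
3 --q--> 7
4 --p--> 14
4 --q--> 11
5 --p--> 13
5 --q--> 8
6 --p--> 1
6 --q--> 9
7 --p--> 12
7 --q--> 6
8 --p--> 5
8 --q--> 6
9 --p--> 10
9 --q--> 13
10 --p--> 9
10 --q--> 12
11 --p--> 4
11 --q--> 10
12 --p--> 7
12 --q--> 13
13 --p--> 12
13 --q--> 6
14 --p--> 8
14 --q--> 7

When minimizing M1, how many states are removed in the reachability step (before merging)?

BFS from 4 reaches {1, 3, 4, 5, 6, 7, 8, 9, 10, 11, 12, 13, 14}; the 2 state(s) 0, 2 are never visited.

2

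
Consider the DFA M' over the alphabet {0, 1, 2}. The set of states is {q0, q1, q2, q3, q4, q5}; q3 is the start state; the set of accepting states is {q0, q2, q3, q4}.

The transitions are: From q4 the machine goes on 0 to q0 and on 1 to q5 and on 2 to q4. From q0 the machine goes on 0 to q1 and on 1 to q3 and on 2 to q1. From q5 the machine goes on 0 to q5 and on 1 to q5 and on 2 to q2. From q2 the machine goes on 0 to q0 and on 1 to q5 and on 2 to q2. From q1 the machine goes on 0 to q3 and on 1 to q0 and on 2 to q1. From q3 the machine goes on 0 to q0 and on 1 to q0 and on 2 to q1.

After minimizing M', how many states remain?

3

States {q2,q4,q5} cannot be reached from the start state, so discard them.
Initial partition by acceptance: {q0,q3} | {q1}.
On input 0, block {q0,q3} splits into {q0} and {q3}.
No further refinement is possible. Final partition (3 blocks): {q0} | {q1} | {q3}.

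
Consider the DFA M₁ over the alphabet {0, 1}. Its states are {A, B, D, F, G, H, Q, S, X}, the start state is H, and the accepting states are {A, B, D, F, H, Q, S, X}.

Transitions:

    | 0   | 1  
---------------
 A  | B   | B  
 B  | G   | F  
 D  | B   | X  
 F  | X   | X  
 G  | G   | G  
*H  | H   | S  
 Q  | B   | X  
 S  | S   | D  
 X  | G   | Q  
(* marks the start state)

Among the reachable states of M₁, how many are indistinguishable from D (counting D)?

Reachable states from the start: {B,D,F,G,H,Q,S,X}. Unreachable: {A} — drop them.
Initial partition by acceptance: {B,D,F,H,Q,S,X} | {G}.
Split {B,D,F,H,Q,S,X} by δ(·,0) → {D,F,H,Q,S} and {B,X}.
On input 0, block {D,F,H,Q,S} splits into {D,F,Q} and {H,S}.
Split {H,S} by δ(·,1) → {S} and {H}.
The partition is now stable with 5 blocks: {D,F,Q} | {G} | {B,X} | {S} | {H}.
State D belongs to the block {D,F,Q}, which has 3 states.

3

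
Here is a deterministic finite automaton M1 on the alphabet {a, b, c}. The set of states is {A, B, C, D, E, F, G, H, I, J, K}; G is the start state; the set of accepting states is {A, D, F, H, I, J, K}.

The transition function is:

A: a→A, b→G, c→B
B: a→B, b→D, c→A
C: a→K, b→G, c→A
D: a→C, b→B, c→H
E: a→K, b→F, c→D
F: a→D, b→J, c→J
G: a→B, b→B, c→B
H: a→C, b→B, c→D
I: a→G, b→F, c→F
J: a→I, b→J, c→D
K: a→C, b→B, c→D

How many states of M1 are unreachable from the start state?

BFS from G reaches {A, B, C, D, G, H, K}; the 4 state(s) E, F, I, J are never visited.

4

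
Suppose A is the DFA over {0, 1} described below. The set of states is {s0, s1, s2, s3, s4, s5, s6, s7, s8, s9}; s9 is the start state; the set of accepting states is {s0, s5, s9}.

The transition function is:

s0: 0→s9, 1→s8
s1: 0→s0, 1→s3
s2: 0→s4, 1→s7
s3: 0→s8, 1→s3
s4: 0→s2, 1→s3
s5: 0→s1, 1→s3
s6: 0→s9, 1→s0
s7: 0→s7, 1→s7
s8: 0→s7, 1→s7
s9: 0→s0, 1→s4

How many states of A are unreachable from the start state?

No path from s9 leads to s1, s5, s6; the other 7 states are all reachable.

3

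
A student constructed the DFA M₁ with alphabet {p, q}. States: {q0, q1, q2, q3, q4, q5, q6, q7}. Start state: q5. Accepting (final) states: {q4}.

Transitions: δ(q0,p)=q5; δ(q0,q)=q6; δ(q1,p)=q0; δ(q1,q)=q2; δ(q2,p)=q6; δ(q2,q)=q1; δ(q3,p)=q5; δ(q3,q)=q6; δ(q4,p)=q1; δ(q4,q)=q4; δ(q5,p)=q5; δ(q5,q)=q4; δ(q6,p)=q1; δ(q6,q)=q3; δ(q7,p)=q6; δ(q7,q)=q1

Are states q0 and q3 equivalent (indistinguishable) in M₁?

States {q7} cannot be reached from the start state, so discard them.
P0 = {q4} | {q0,q1,q2,q3,q5,q6}.
Split {q0,q1,q2,q3,q5,q6} by δ(·,q) → {q0,q1,q2,q3,q6} and {q5}.
On input p, block {q0,q1,q2,q3,q6} splits into {q1,q2,q6} and {q0,q3}.
Split {q1,q2,q6} by δ(·,p) → {q2,q6} and {q1}.
Split {q2,q6} by δ(·,p) → {q2} and {q6}.
No further refinement is possible. Final partition (6 blocks): {q4} | {q2} | {q5} | {q0,q3} | {q1} | {q6}.
q0 and q3 lie in the same block of the stable partition, so they are equivalent — no string distinguishes them.

Yes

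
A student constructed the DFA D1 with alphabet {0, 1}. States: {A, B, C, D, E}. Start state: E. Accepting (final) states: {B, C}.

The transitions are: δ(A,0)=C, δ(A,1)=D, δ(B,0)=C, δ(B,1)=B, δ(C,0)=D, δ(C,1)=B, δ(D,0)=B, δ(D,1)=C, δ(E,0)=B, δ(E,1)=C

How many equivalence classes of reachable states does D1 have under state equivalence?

First remove the unreachable states {A}; 4 states remain.
Initial partition by acceptance: {B,C} | {D,E}.
Refine {B,C} on symbol 0: members go to different blocks, giving {B} and {C}.
No further refinement is possible. Final partition (3 blocks): {B} | {D,E} | {C}.

3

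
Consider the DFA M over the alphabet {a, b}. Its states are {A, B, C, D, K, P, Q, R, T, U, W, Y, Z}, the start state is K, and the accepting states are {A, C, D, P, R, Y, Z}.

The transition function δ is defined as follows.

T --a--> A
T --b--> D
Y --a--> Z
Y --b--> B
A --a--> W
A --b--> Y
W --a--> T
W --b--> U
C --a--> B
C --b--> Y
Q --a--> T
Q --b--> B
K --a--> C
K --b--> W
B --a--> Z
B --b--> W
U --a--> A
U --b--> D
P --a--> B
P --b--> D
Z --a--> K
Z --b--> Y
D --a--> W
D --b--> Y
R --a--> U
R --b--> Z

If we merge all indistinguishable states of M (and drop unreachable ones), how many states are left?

States {P,Q,R} cannot be reached from the start state, so discard them.
Start with accepting vs non-accepting: {A,C,D,Y,Z} | {B,K,T,U,W}.
Split {A,C,D,Y,Z} by δ(·,a) → {A,C,D,Z} and {Y}.
Split {B,K,T,U,W} by δ(·,a) → {B,K,T,U} and {W}.
Split {A,C,D,Z} by δ(·,a) → {C,Z} and {A,D}.
Refine {B,K,T,U} on symbol a: members go to different blocks, giving {B,K} and {T,U}.
No further refinement is possible. Final partition (6 blocks): {C,Z} | {B,K} | {Y} | {W} | {A,D} | {T,U}.

6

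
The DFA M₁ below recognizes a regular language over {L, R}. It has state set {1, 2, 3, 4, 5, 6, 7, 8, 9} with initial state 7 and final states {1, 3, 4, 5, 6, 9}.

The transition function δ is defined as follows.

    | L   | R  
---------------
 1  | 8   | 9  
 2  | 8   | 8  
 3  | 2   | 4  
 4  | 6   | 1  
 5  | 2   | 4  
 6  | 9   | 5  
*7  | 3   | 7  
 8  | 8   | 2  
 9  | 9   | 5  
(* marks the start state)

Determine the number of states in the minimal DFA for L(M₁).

Initial partition by acceptance: {1,3,4,5,6,9} | {2,7,8}.
On input L, block {1,3,4,5,6,9} splits into {1,3,5} and {4,6,9}.
Refine {2,7,8} on symbol L: members go to different blocks, giving {2,8} and {7}.
Stable partition: {1,3,5} | {2,8} | {4,6,9} | {7} — 4 equivalence classes.

4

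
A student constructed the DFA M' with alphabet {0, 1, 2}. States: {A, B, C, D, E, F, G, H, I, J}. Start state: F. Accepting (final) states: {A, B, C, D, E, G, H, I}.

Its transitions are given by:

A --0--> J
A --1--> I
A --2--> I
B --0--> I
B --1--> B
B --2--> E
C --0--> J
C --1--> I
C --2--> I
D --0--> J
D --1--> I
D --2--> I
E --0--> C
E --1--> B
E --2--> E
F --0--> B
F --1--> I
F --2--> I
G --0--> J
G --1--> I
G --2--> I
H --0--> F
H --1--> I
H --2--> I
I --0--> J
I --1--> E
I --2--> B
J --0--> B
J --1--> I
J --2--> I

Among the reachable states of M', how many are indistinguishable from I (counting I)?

States {A,D,G,H} cannot be reached from the start state, so discard them.
Initial partition by acceptance: {B,C,E,I} | {F,J}.
Refine {B,C,E,I} on symbol 0: members go to different blocks, giving {B,E} and {C,I}.
On input 1, block {C,I} splits into {C} and {I}.
On input 0, block {B,E} splits into {B} and {E}.
Stable partition: {B} | {F,J} | {C} | {I} | {E} — 5 equivalence classes.
State I belongs to the block {I}, which has 1 states.

1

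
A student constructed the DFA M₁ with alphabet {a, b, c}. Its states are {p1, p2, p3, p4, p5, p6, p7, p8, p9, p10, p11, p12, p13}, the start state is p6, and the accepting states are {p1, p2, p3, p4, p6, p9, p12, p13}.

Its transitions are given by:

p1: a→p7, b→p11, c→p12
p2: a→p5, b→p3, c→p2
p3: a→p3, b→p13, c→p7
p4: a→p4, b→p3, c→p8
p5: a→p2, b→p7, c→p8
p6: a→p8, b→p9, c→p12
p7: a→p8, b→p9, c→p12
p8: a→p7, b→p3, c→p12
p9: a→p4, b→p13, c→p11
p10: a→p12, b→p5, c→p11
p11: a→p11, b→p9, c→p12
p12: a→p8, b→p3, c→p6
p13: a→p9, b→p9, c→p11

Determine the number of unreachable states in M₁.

4

No path from p6 leads to p1, p2, p5, p10; the other 9 states are all reachable.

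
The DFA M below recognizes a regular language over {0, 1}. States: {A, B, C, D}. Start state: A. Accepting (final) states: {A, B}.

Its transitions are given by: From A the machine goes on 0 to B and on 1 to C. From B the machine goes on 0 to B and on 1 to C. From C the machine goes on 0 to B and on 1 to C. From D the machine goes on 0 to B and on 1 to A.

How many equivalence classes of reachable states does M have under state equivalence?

2

First remove the unreachable states {D}; 3 states remain.
P0 = {A,B} | {C}.
No further refinement is possible. Final partition (2 blocks): {A,B} | {C}.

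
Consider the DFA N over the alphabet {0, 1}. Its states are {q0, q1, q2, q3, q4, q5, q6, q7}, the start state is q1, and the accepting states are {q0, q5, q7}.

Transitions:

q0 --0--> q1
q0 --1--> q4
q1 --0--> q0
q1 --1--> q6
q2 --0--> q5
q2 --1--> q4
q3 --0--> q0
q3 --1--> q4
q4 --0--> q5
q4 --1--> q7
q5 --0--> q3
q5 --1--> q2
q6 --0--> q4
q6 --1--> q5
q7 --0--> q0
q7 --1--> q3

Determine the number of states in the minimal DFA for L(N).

All states are reachable from the start state.
Start with accepting vs non-accepting: {q0,q5,q7} | {q1,q2,q3,q4,q6}.
On input 0, block {q0,q5,q7} splits into {q0,q5} and {q7}.
On input 0, block {q1,q2,q3,q4,q6} splits into {q1,q2,q3,q4} and {q6}.
On input 1, block {q1,q2,q3,q4} splits into {q2,q3} and {q1} and {q4}.
Refine {q0,q5} on symbol 0: members go to different blocks, giving {q0} and {q5}.
Split {q2,q3} by δ(·,0) → {q2} and {q3}.
Stable partition: {q0} | {q2} | {q7} | {q6} | {q1} | {q4} | {q5} | {q3} — 8 equivalence classes.

8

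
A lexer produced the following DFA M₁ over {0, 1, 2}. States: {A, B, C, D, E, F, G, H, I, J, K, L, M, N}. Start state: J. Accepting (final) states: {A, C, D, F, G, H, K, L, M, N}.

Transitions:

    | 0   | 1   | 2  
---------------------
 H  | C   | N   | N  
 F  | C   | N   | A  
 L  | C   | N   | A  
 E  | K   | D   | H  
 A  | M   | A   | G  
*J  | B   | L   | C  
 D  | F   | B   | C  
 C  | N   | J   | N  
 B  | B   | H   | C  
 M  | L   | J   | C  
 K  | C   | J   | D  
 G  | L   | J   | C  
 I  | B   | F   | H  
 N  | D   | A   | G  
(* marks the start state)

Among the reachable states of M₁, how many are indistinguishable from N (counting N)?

States {E,I,K} cannot be reached from the start state, so discard them.
Initial partition by acceptance: {A,C,D,F,G,H,L,M,N} | {B,J}.
On input 1, block {A,C,D,F,G,H,L,M,N} splits into {A,F,H,L,N} and {C,D,G,M}.
Refine {A,F,H,L,N} on symbol 2: members go to different blocks, giving {F,H,L} and {A,N}.
On input 0, block {C,D,G,M} splits into {D,G,M} and {C}.
Stable partition: {F,H,L} | {B,J} | {D,G,M} | {A,N} | {C} — 5 equivalence classes.
The equivalence class containing N is {A,N}, of size 2.

2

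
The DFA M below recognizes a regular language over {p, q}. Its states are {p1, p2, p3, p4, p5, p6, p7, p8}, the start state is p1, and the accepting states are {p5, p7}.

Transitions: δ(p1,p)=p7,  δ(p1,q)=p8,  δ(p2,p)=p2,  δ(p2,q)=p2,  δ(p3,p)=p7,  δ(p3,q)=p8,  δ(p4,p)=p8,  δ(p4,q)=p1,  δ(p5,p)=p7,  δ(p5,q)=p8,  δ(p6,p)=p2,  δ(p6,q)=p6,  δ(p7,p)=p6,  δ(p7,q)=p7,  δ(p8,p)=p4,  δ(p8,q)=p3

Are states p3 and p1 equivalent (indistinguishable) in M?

Reachable states from the start: {p1,p2,p3,p4,p6,p7,p8}. Unreachable: {p5} — drop them.
Start with accepting vs non-accepting: {p7} | {p1,p2,p3,p4,p6,p8}.
Split {p1,p2,p3,p4,p6,p8} by δ(·,p) → {p2,p4,p6,p8} and {p1,p3}.
Split {p2,p4,p6,p8} by δ(·,q) → {p2,p6} and {p4,p8}.
Stable partition: {p7} | {p2,p6} | {p1,p3} | {p4,p8} — 4 equivalence classes.
p3 and p1 lie in the same block of the stable partition, so they are equivalent — no string distinguishes them.

Yes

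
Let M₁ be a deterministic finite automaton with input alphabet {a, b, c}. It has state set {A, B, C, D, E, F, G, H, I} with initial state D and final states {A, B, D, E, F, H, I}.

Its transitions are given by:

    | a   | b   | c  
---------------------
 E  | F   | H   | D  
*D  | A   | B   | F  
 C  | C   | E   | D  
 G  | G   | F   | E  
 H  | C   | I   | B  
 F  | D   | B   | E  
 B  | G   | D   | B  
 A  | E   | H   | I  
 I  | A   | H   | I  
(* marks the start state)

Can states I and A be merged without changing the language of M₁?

Every state is reachable, so we keep all 9.
Start with accepting vs non-accepting: {A,B,D,E,F,H,I} | {C,G}.
Split {A,B,D,E,F,H,I} by δ(·,a) → {A,D,E,F,I} and {B,H}.
The partition is now stable with 3 blocks: {A,D,E,F,I} | {C,G} | {B,H}.
I and A lie in the same block of the stable partition, so they are equivalent — no string distinguishes them.

Yes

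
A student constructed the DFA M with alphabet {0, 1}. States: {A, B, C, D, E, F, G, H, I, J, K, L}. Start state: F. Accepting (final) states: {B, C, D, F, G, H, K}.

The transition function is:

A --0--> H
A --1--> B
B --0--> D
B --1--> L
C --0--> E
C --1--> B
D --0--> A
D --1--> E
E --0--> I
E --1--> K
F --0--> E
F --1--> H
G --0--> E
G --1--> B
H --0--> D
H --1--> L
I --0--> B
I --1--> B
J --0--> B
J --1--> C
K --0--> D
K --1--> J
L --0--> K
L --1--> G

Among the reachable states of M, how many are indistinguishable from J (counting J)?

All states are reachable from the start state.
Start with accepting vs non-accepting: {B,C,D,F,G,H,K} | {A,E,I,J,L}.
On input 0, block {B,C,D,F,G,H,K} splits into {C,D,F,G} and {B,H,K}.
On input 1, block {C,D,F,G} splits into {C,F,G} and {D}.
On input 0, block {A,E,I,J,L} splits into {A,I,J,L} and {E}.
Refine {A,I,J,L} on symbol 1: members go to different blocks, giving {A,I} and {J,L}.
Stable partition: {C,F,G} | {A,I} | {B,H,K} | {D} | {E} | {J,L} — 6 equivalence classes.
The equivalence class containing J is {J,L}, of size 2.

2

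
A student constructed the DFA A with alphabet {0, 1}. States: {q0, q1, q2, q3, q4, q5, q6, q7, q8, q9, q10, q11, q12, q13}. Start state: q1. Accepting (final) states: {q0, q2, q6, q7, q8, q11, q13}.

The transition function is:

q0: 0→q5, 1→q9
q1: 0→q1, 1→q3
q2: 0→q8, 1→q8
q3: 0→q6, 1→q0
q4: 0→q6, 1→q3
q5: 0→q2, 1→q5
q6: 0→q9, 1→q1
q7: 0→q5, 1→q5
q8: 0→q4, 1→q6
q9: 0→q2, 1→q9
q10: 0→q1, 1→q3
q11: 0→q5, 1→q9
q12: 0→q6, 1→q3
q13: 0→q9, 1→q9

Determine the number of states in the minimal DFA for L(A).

8

States {q7,q10,q11,q12,q13} cannot be reached from the start state, so discard them.
Initial partition by acceptance: {q0,q2,q6,q8} | {q1,q3,q4,q5,q9}.
Split {q0,q2,q6,q8} by δ(·,0) → {q0,q6,q8} and {q2}.
Split {q0,q6,q8} by δ(·,1) → {q0,q6} and {q8}.
Split {q1,q3,q4,q5,q9} by δ(·,0) → {q3,q4} and {q5,q9} and {q1}.
Refine {q0,q6} on symbol 1: members go to different blocks, giving {q0} and {q6}.
On input 1, block {q3,q4} splits into {q3} and {q4}.
No further refinement is possible. Final partition (8 blocks): {q0} | {q3} | {q2} | {q8} | {q5,q9} | {q1} | {q6} | {q4}.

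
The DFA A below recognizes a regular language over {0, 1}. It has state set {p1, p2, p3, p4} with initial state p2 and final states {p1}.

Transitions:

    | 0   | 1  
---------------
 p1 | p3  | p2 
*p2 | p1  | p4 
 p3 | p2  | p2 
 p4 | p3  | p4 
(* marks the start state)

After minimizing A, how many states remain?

4

All states are reachable from the start state.
Start with accepting vs non-accepting: {p1} | {p2,p3,p4}.
Split {p2,p3,p4} by δ(·,0) → {p3,p4} and {p2}.
Split {p3,p4} by δ(·,0) → {p3} and {p4}.
Stable partition: {p1} | {p3} | {p2} | {p4} — 4 equivalence classes.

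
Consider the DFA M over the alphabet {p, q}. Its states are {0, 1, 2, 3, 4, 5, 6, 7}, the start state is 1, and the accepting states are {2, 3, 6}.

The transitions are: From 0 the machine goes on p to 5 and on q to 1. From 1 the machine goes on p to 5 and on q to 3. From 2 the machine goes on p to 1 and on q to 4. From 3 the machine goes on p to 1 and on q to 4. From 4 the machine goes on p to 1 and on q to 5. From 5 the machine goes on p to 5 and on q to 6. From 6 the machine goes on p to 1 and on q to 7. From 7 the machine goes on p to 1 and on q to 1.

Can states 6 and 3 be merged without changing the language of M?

Yes

Reachable states from the start: {1,3,4,5,6,7}. Unreachable: {0,2} — drop them.
Initial partition by acceptance: {3,6} | {1,4,5,7}.
Split {1,4,5,7} by δ(·,q) → {1,5} and {4,7}.
Stable partition: {3,6} | {1,5} | {4,7} — 3 equivalence classes.
6 and 3 lie in the same block of the stable partition, so they are equivalent — no string distinguishes them.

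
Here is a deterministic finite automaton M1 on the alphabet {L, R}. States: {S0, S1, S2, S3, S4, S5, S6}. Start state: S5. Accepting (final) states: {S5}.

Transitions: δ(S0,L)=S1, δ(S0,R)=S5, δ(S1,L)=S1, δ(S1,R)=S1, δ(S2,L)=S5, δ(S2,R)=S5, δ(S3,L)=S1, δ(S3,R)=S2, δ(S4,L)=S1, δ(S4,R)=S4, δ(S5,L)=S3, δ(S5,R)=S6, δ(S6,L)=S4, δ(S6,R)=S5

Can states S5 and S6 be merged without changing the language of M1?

States {S0} cannot be reached from the start state, so discard them.
Initial partition by acceptance: {S5} | {S1,S2,S3,S4,S6}.
On input L, block {S1,S2,S3,S4,S6} splits into {S1,S3,S4,S6} and {S2}.
Split {S1,S3,S4,S6} by δ(·,R) → {S1,S4} and {S3} and {S6}.
Stable partition: {S5} | {S1,S4} | {S2} | {S3} | {S6} — 5 equivalence classes.
S5 and S6 end up in different blocks, so they are distinguishable. For instance, the string 'ε' is accepted from only S5.

No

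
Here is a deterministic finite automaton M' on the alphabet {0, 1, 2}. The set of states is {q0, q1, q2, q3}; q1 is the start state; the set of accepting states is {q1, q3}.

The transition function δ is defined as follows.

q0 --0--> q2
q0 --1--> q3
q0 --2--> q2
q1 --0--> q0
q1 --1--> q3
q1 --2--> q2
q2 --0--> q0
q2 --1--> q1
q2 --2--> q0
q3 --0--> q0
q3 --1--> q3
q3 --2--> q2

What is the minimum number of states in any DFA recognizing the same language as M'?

Every state is reachable, so we keep all 4.
Initial partition by acceptance: {q1,q3} | {q0,q2}.
No further refinement is possible. Final partition (2 blocks): {q1,q3} | {q0,q2}.

2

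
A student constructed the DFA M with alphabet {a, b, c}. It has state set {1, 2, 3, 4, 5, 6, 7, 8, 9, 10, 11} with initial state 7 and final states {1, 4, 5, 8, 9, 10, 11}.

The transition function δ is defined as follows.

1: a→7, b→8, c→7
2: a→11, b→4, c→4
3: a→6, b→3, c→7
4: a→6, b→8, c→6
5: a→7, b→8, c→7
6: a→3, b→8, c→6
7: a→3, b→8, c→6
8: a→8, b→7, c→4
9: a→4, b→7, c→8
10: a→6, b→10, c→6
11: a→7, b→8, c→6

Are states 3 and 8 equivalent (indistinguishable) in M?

States {1,2,5,9,10,11} cannot be reached from the start state, so discard them.
P0 = {4,8} | {3,6,7}.
Refine {4,8} on symbol a: members go to different blocks, giving {4} and {8}.
On input b, block {3,6,7} splits into {6,7} and {3}.
Stable partition: {4} | {6,7} | {8} | {3} — 4 equivalence classes.
3 and 8 end up in different blocks, so they are distinguishable. For instance, the string 'ε' is accepted from only 8.

No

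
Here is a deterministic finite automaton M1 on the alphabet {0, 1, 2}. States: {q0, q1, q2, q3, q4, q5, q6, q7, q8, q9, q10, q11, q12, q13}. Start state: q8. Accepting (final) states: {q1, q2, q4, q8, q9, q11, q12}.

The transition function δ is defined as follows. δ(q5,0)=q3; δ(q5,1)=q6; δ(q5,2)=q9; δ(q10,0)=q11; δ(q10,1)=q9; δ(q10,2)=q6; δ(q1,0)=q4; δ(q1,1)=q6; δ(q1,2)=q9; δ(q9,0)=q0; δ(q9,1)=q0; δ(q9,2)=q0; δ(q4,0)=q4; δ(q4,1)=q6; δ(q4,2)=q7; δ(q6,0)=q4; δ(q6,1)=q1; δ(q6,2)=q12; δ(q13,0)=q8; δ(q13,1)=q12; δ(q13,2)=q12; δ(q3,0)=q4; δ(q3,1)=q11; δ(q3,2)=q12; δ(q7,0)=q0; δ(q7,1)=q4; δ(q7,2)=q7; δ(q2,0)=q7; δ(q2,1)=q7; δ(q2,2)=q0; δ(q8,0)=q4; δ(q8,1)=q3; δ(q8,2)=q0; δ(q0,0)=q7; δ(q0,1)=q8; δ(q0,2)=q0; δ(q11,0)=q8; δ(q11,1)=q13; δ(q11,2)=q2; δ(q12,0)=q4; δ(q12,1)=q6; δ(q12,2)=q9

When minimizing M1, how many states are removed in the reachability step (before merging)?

No path from q8 leads to q5, q10; the other 12 states are all reachable.

2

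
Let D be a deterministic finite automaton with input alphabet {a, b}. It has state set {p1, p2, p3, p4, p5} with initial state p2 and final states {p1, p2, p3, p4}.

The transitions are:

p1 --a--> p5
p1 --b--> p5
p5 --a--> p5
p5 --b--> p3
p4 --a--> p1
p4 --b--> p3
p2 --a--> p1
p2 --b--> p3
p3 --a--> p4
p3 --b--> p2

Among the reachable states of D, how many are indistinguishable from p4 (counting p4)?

2

Start with accepting vs non-accepting: {p1,p2,p3,p4} | {p5}.
Split {p1,p2,p3,p4} by δ(·,a) → {p2,p3,p4} and {p1}.
On input a, block {p2,p3,p4} splits into {p2,p4} and {p3}.
Stable partition: {p2,p4} | {p5} | {p1} | {p3} — 4 equivalence classes.
The equivalence class containing p4 is {p2,p4}, of size 2.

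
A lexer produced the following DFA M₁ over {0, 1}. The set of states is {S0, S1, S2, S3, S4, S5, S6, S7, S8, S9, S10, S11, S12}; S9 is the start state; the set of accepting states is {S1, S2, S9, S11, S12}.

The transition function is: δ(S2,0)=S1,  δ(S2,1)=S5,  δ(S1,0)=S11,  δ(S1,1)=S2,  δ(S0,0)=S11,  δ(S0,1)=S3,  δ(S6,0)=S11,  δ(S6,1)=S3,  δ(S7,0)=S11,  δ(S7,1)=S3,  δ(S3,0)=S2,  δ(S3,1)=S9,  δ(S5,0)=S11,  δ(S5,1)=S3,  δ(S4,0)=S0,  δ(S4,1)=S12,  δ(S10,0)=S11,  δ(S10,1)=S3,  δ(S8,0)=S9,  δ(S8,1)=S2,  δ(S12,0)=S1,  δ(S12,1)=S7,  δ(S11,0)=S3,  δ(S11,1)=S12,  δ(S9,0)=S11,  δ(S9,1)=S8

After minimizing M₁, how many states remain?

7

First remove the unreachable states {S0,S4,S6,S10}; 9 states remain.
P0 = {S1,S2,S9,S11,S12} | {S3,S5,S7,S8}.
Refine {S1,S2,S9,S11,S12} on symbol 0: members go to different blocks, giving {S1,S2,S9,S12} and {S11}.
Split {S1,S2,S9,S12} by δ(·,0) → {S1,S9} and {S2,S12}.
Split {S1,S9} by δ(·,1) → {S1} and {S9}.
Refine {S3,S5,S7,S8} on symbol 0: members go to different blocks, giving {S5,S7} and {S3} and {S8}.
No further refinement is possible. Final partition (7 blocks): {S1} | {S5,S7} | {S11} | {S2,S12} | {S9} | {S3} | {S8}.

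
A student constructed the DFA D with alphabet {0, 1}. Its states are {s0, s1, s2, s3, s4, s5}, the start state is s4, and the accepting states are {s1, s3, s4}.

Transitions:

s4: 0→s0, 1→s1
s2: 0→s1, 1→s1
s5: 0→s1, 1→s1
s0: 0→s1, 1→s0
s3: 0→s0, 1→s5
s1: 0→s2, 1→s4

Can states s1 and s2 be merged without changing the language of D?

No

Reachable states from the start: {s0,s1,s2,s4}. Unreachable: {s3,s5} — drop them.
Start with accepting vs non-accepting: {s1,s4} | {s0,s2}.
On input 1, block {s0,s2} splits into {s0} and {s2}.
Refine {s1,s4} on symbol 0: members go to different blocks, giving {s1} and {s4}.
The partition is now stable with 4 blocks: {s1} | {s0} | {s2} | {s4}.
s1 and s2 end up in different blocks, so they are distinguishable. For instance, the string 'ε' is accepted from only s1.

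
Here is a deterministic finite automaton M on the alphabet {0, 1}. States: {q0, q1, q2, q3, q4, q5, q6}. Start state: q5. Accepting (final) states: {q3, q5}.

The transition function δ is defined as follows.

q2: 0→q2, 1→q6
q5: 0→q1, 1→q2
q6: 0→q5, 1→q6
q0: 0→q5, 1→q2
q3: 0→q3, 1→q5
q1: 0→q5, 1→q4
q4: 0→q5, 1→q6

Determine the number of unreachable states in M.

Starting at q5 and following transitions, the reachable set is {q1, q2, q4, q5, q6}. That leaves q0, q3 unreachable — 2 in total.

2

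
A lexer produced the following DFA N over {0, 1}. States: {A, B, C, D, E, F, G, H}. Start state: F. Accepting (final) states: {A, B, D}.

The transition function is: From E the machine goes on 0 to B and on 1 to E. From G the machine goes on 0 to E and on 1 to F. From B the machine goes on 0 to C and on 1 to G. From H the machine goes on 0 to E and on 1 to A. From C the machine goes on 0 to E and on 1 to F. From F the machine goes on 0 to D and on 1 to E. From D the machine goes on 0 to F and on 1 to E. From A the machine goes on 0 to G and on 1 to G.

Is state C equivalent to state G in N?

First remove the unreachable states {A,H}; 6 states remain.
Start with accepting vs non-accepting: {B,D} | {C,E,F,G}.
Split {C,E,F,G} by δ(·,0) → {C,G} and {E,F}.
On input 0, block {B,D} splits into {B} and {D}.
Refine {E,F} on symbol 0: members go to different blocks, giving {E} and {F}.
Stable partition: {B} | {C,G} | {E} | {D} | {F} — 5 equivalence classes.
C and G lie in the same block of the stable partition, so they are equivalent — no string distinguishes them.

Yes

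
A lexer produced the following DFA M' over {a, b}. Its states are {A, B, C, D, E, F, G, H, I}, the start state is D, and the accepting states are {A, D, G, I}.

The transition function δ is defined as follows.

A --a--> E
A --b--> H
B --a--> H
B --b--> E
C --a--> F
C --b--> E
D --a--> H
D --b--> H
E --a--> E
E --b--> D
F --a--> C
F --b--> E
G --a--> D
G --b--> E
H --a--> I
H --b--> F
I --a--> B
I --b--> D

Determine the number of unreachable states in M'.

2

BFS from D reaches {B, C, D, E, F, H, I}; the 2 state(s) A, G are never visited.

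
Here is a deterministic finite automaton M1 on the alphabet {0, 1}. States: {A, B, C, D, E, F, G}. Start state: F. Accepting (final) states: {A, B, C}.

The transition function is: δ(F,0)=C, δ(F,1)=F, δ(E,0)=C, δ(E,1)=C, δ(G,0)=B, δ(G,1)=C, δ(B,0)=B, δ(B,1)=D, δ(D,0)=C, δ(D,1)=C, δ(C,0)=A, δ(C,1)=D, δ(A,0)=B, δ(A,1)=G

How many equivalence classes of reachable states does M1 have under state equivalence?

3

First remove the unreachable states {E}; 6 states remain.
Start with accepting vs non-accepting: {A,B,C} | {D,F,G}.
On input 1, block {D,F,G} splits into {D,G} and {F}.
The partition is now stable with 3 blocks: {A,B,C} | {D,G} | {F}.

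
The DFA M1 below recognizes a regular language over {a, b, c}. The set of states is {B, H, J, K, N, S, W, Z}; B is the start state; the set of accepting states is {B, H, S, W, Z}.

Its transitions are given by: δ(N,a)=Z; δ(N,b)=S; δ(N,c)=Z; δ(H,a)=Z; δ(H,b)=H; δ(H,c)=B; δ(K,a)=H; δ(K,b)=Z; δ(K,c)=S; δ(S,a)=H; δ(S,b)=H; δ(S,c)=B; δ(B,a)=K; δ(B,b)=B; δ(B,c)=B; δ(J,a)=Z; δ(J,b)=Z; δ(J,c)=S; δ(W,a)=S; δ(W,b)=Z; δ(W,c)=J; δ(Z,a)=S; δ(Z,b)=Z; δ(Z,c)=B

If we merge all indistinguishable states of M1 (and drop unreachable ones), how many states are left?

3

Reachable states from the start: {B,H,K,S,Z}. Unreachable: {J,N,W} — drop them.
Initial partition by acceptance: {B,H,S,Z} | {K}.
Split {B,H,S,Z} by δ(·,a) → {H,S,Z} and {B}.
No further refinement is possible. Final partition (3 blocks): {H,S,Z} | {K} | {B}.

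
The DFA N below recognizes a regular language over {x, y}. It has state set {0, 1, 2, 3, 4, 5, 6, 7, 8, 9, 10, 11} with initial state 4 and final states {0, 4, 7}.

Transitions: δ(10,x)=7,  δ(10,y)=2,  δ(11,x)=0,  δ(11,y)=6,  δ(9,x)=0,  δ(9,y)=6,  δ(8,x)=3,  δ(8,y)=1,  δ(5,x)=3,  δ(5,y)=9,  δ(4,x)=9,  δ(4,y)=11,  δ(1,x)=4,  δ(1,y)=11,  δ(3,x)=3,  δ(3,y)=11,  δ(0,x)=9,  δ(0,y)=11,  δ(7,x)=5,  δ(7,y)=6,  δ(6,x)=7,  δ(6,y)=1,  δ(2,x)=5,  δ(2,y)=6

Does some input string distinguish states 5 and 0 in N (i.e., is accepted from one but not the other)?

Yes

Reachable states from the start: {0,1,3,4,5,6,7,9,11}. Unreachable: {2,8,10} — drop them.
Start with accepting vs non-accepting: {0,4,7} | {1,3,5,6,9,11}.
On input x, block {1,3,5,6,9,11} splits into {1,6,9,11} and {3,5}.
On input x, block {0,4,7} splits into {0,4} and {7}.
On input x, block {1,6,9,11} splits into {1,9,11} and {6}.
Split {1,9,11} by δ(·,y) → {9,11} and {1}.
The partition is now stable with 6 blocks: {0,4} | {9,11} | {3,5} | {7} | {6} | {1}.
5 and 0 end up in different blocks, so they are distinguishable. For instance, the string 'ε' is accepted from only 0.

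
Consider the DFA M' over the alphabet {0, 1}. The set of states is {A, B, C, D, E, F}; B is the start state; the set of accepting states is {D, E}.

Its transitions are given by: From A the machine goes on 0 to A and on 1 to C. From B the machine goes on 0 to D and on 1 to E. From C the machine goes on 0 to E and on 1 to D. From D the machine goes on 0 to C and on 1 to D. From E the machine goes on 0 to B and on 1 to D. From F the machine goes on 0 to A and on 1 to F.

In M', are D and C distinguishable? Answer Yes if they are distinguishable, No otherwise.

Reachable states from the start: {B,C,D,E}. Unreachable: {A,F} — drop them.
Initial partition by acceptance: {D,E} | {B,C}.
The partition is now stable with 2 blocks: {D,E} | {B,C}.
D and C end up in different blocks, so they are distinguishable. For instance, the string 'ε' is accepted from only D.

Yes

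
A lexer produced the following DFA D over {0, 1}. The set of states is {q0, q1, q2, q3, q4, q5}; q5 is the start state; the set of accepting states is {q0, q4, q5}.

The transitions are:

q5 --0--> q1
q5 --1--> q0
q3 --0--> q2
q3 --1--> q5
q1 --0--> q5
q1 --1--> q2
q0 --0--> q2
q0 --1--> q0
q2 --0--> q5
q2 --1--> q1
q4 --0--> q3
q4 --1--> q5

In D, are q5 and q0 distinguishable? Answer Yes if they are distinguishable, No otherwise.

No

States {q3,q4} cannot be reached from the start state, so discard them.
P0 = {q0,q5} | {q1,q2}.
The partition is now stable with 2 blocks: {q0,q5} | {q1,q2}.
q5 and q0 lie in the same block of the stable partition, so they are equivalent — no string distinguishes them.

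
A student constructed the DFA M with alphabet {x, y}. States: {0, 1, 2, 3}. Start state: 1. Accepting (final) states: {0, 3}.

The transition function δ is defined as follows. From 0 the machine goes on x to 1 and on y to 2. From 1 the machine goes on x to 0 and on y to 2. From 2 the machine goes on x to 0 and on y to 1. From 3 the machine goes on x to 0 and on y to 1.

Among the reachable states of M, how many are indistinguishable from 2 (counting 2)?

First remove the unreachable states {3}; 3 states remain.
P0 = {0} | {1,2}.
No further refinement is possible. Final partition (2 blocks): {0} | {1,2}.
State 2 belongs to the block {1,2}, which has 2 states.

2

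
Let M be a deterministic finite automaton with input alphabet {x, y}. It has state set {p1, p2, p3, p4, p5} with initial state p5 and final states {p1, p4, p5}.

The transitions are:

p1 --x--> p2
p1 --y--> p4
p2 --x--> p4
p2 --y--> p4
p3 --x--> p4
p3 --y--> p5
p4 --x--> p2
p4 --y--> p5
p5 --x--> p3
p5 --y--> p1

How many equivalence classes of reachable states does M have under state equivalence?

2

Start with accepting vs non-accepting: {p1,p4,p5} | {p2,p3}.
The partition is now stable with 2 blocks: {p1,p4,p5} | {p2,p3}.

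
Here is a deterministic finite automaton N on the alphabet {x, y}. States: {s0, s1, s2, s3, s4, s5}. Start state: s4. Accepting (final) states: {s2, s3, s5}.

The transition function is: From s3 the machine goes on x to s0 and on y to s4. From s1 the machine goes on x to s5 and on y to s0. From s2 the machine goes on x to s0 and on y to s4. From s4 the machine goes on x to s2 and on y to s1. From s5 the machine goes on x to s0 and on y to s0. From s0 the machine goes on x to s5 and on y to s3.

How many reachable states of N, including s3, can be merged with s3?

P0 = {s2,s3,s5} | {s0,s1,s4}.
Refine {s0,s1,s4} on symbol y: members go to different blocks, giving {s1,s4} and {s0}.
Refine {s2,s3,s5} on symbol y: members go to different blocks, giving {s2,s3} and {s5}.
On input x, block {s1,s4} splits into {s1} and {s4}.
Stable partition: {s2,s3} | {s1} | {s0} | {s5} | {s4} — 5 equivalence classes.
The equivalence class containing s3 is {s2,s3}, of size 2.

2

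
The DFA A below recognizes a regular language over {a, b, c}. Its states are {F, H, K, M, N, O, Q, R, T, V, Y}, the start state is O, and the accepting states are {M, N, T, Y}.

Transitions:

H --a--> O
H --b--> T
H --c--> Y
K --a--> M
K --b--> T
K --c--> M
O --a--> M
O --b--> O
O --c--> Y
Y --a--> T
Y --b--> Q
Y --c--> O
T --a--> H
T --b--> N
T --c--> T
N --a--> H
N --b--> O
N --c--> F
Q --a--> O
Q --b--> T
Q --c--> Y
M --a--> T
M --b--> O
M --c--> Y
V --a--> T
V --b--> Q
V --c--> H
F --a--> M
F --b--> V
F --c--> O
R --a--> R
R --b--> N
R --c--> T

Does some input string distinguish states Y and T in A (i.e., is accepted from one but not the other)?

Yes

States {K,R} cannot be reached from the start state, so discard them.
P0 = {M,N,T,Y} | {F,H,O,Q,V}.
Refine {M,N,T,Y} on symbol a: members go to different blocks, giving {M,Y} and {N,T}.
Refine {M,Y} on symbol c: members go to different blocks, giving {M} and {Y}.
Split {F,H,O,Q,V} by δ(·,a) → {F,O} and {H,Q} and {V}.
Split {F,O} by δ(·,b) → {F} and {O}.
Split {N,T} by δ(·,b) → {N} and {T}.
The partition is now stable with 8 blocks: {M} | {F} | {N} | {Y} | {H,Q} | {V} | {O} | {T}.
Y and T end up in different blocks, so they are distinguishable. For instance, the string 'a' is accepted from only Y.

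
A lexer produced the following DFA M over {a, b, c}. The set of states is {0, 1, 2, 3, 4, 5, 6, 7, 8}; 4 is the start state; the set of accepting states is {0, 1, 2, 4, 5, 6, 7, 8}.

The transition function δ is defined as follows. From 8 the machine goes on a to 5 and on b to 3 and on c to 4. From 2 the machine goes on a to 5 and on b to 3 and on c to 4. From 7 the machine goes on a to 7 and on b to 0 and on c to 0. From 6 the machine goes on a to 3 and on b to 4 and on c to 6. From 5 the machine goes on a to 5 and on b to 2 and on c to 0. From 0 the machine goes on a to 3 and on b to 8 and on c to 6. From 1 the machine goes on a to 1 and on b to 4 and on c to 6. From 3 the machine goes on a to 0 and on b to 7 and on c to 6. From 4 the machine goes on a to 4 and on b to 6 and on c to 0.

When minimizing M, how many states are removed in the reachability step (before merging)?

1

BFS from 4 reaches {0, 2, 3, 4, 5, 6, 7, 8}; the 1 state(s) 1 are never visited.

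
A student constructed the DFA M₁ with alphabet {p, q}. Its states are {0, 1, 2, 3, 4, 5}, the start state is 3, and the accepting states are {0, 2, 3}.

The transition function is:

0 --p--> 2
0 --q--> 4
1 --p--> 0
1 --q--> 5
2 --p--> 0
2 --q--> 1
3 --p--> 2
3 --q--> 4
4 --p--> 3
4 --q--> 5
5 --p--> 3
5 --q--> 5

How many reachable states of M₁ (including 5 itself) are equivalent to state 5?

All states are reachable from the start state.
Start with accepting vs non-accepting: {0,2,3} | {1,4,5}.
Stable partition: {0,2,3} | {1,4,5} — 2 equivalence classes.
State 5 belongs to the block {1,4,5}, which has 3 states.

3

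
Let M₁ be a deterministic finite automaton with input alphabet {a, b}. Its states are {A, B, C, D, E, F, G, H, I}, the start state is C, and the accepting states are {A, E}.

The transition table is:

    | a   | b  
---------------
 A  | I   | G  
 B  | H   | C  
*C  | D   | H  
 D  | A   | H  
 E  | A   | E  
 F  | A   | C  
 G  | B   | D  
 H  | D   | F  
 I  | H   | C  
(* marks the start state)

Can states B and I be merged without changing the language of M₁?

States {E} cannot be reached from the start state, so discard them.
Start with accepting vs non-accepting: {A} | {B,C,D,F,G,H,I}.
Split {B,C,D,F,G,H,I} by δ(·,a) → {B,C,G,H,I} and {D,F}.
Split {B,C,G,H,I} by δ(·,a) → {B,G,I} and {C,H}.
Refine {B,G,I} on symbol a: members go to different blocks, giving {B,I} and {G}.
On input b, block {C,H} splits into {C} and {H}.
Split {D,F} by δ(·,b) → {D} and {F}.
No further refinement is possible. Final partition (7 blocks): {A} | {B,I} | {D} | {C} | {G} | {H} | {F}.
B and I lie in the same block of the stable partition, so they are equivalent — no string distinguishes them.

Yes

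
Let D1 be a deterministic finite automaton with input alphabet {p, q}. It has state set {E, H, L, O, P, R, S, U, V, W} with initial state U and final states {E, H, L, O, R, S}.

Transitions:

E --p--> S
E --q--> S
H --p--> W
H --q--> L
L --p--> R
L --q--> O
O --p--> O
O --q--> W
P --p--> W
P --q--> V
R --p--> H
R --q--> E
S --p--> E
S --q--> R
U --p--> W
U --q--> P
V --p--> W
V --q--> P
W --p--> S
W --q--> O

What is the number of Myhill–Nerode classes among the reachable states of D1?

8

All states are reachable from the start state.
Start with accepting vs non-accepting: {E,H,L,O,R,S} | {P,U,V,W}.
On input p, block {E,H,L,O,R,S} splits into {E,L,O,R,S} and {H}.
On input p, block {E,L,O,R,S} splits into {E,L,O,S} and {R}.
Split {E,L,O,S} by δ(·,p) → {E,O,S} and {L}.
Split {E,O,S} by δ(·,q) → {O} and {S} and {E}.
On input p, block {P,U,V,W} splits into {P,U,V} and {W}.
No further refinement is possible. Final partition (8 blocks): {O} | {P,U,V} | {H} | {R} | {L} | {S} | {E} | {W}.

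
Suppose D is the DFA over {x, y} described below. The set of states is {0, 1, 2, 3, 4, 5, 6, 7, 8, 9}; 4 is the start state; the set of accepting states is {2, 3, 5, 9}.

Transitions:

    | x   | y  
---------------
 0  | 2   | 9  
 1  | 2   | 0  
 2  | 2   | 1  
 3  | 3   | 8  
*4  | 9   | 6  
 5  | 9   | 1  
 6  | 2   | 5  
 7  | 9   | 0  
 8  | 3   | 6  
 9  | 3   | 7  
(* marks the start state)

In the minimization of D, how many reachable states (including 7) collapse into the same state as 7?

P0 = {2,3,5,9} | {0,1,4,6,7,8}.
On input y, block {0,1,4,6,7,8} splits into {1,4,7,8} and {0,6}.
The partition is now stable with 3 blocks: {2,3,5,9} | {1,4,7,8} | {0,6}.
The equivalence class containing 7 is {1,4,7,8}, of size 4.

4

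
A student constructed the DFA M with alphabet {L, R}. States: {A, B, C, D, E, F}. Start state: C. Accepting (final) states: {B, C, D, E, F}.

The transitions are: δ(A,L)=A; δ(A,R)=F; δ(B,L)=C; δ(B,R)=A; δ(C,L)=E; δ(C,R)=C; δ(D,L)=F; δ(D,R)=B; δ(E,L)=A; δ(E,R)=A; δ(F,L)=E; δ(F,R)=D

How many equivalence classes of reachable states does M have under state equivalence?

P0 = {B,C,D,E,F} | {A}.
On input L, block {B,C,D,E,F} splits into {B,C,D,F} and {E}.
Refine {B,C,D,F} on symbol L: members go to different blocks, giving {B,D} and {C,F}.
Refine {B,D} on symbol R: members go to different blocks, giving {B} and {D}.
On input R, block {C,F} splits into {C} and {F}.
No further refinement is possible. Final partition (6 blocks): {B} | {A} | {E} | {C} | {D} | {F}.

6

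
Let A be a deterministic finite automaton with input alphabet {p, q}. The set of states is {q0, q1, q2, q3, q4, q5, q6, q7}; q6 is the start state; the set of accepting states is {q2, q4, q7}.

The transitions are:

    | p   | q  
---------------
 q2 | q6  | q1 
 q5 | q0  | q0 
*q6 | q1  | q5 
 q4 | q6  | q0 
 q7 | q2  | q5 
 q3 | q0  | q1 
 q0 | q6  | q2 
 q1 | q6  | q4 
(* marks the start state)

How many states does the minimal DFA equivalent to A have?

4

First remove the unreachable states {q3,q7}; 6 states remain.
P0 = {q2,q4} | {q0,q1,q5,q6}.
On input q, block {q0,q1,q5,q6} splits into {q0,q1} and {q5,q6}.
Refine {q5,q6} on symbol q: members go to different blocks, giving {q5} and {q6}.
The partition is now stable with 4 blocks: {q2,q4} | {q0,q1} | {q5} | {q6}.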